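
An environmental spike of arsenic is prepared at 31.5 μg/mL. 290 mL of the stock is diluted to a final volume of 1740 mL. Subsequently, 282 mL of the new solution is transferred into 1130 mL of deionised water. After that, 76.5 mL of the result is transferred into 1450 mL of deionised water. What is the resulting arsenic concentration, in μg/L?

Overall dilution factor = 6 × 5.007 × 19.95 = 599.
31.5 μg/mL / 599 = 0.0525 μg/mL = 52.5 μg/L.

52.5 μg/L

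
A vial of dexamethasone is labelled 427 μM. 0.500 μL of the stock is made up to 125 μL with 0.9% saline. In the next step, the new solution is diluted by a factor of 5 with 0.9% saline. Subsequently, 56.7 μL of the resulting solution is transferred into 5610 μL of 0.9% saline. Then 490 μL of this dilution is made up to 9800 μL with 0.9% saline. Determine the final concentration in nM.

0.171 nM

Overall dilution factor = 250 × 5 × 99.94 × 20 = 2.50 × 10⁶.
427 μM / 2.50 × 10⁶ = 1.71 × 10⁻⁴ μM = 0.171 nM.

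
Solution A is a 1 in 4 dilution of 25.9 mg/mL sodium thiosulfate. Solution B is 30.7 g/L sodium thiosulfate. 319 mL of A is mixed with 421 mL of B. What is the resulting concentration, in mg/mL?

C_A = 25.9 mg/mL / 4 = 6.47 mg/mL.
C_B = 30.7 g/L = 30.7 mg/mL.
C_mix = (C_A·V_A + C_B·V_B)/(V_A + V_B) = (6.47×319 + 30.7×421) / 740.0 = 20.3 mg/mL.

20.3 mg/mL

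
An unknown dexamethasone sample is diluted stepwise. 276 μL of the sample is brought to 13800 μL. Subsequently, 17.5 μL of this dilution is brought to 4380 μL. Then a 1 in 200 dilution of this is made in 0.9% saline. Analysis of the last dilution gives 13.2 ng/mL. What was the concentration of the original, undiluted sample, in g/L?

33.0 g/L

Overall dilution factor = 50 × 250.3 × 200 = 2.50 × 10⁶.
Original = 13.2 ng/mL × 2.50 × 10⁶ = 3.30 × 10⁷ ng/mL = 33.0 g/L.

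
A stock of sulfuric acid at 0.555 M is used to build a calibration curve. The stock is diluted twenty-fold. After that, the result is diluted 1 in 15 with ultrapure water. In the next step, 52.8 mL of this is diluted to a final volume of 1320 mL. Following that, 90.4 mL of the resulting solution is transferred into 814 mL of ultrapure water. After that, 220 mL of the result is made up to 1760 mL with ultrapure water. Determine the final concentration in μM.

Overall dilution factor = 20 × 15 × 25 × 10.00 × 8 = 6.00 × 10⁵.
0.555 M / 6.00 × 10⁵ = 9.25 × 10⁻⁷ M = 0.925 μM.

0.925 μM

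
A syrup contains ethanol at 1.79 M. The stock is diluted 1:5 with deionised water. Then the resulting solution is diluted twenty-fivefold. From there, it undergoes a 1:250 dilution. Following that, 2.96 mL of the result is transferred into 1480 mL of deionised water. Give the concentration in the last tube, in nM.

Overall dilution factor = 5 × 25 × 250 × 501 = 1.57 × 10⁷.
1.79 M / 1.57 × 10⁷ = 1.14 × 10⁻⁷ M = 114 nM.

114 nM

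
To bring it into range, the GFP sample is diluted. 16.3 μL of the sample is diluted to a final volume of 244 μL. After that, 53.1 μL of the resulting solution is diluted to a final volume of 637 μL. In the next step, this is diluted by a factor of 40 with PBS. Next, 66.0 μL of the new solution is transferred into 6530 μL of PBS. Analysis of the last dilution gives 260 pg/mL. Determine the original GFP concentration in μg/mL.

187 μg/mL

Overall dilution factor = 14.97 × 12.00 × 40 × 99.94 = 7.18 × 10⁵.
Original = 260 pg/mL × 7.18 × 10⁵ = 1.87 × 10⁸ pg/mL = 187 μg/mL.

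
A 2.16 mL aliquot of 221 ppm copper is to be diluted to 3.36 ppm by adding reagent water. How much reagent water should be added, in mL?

V₂ = C₁V₁/C₂ = 221 × 2.16 / 3.36 = 142 mL.
Diluent to add = V₂ − V₁ = 142 − 2.16 = 140 mL.

140 mL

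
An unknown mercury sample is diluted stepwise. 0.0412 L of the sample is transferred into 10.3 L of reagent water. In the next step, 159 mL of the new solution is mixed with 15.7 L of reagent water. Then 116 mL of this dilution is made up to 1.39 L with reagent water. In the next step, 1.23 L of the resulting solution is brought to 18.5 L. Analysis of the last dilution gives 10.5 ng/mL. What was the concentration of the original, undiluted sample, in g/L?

47.4 g/L

Overall dilution factor = 251 × 99.74 × 11.98 × 15.04 = 4.51 × 10⁶.
Original = 10.5 ng/mL × 4.51 × 10⁶ = 4.74 × 10⁷ ng/mL = 47.4 g/L.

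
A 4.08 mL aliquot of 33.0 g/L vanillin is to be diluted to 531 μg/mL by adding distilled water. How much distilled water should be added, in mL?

531 μg/mL = 0.531 g/L.
V₂ = C₁V₁/C₂ = 33.0 × 4.08 / 0.531 = 254 mL.
Diluent to add = V₂ − V₁ = 254 − 4.08 = 249 mL.

249 mL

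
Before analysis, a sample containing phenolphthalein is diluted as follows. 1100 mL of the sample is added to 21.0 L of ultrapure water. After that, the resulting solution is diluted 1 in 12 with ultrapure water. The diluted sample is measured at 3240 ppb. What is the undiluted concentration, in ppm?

781 ppm

Overall dilution factor = 20.09 × 12 = 241.
Original = 3240 ppb × 241 = 7.81 × 10⁵ ppb = 781 ppm.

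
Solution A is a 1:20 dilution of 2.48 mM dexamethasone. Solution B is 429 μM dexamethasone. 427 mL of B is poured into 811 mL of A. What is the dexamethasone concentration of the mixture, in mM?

0.229 mM

C_A = 2.48 mM / 20 = 0.124 mM.
C_B = 429 μM = 0.429 mM.
C_mix = (C_A·V_A + C_B·V_B)/(V_A + V_B) = (0.124×811 + 0.429×427) / 1238 = 0.229 mM.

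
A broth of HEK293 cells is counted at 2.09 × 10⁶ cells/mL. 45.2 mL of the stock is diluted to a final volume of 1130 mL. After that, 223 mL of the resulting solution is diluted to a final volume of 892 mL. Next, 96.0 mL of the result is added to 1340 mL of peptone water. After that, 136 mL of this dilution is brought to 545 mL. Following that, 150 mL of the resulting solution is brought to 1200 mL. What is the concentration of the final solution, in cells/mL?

Overall dilution factor = 25 × 4 × 14.96 × 4.007 × 8 = 4.80 × 10⁴.
2.09 × 10⁶ cells/mL / 4.80 × 10⁴ = 43.6 cells/mL.

43.6 cells/mL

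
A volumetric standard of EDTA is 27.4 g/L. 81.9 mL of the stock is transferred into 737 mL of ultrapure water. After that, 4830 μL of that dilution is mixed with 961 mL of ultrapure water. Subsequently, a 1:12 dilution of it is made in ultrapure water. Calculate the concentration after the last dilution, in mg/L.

Overall dilution factor = 9.999 × 200.0 × 12 = 2.40 × 10⁴.
27.4 g/L / 2.40 × 10⁴ = 1.14 × 10⁻³ g/L = 1.14 mg/L.

1.14 mg/L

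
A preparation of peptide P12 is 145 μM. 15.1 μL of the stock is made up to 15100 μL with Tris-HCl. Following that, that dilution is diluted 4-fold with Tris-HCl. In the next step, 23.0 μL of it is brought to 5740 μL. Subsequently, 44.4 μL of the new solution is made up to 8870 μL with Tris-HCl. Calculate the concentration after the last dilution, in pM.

0.727 pM

Overall dilution factor = 1000 × 4 × 249.6 × 199.8 = 1.99 × 10⁸.
145 μM / 1.99 × 10⁸ = 7.27 × 10⁻⁷ μM = 0.727 pM.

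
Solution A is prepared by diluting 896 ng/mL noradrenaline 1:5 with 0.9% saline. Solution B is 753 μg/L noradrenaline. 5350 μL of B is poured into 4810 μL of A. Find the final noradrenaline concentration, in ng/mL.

481 ng/mL

C_A = 896 ng/mL / 5 = 179 ng/mL.
C_B = 753 μg/L = 753 ng/mL.
C_mix = (C_A·V_A + C_B·V_B)/(V_A + V_B) = (179×4810 + 753×5350) / 10160 = 481 ng/mL.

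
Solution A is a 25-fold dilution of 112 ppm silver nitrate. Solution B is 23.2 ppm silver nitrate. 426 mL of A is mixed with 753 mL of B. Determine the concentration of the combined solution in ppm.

16.4 ppm

C_A = 112 ppm / 25 = 4.48 ppm.
C_mix = (C_A·V_A + C_B·V_B)/(V_A + V_B) = (4.48×426 + 23.2×753) / 1179 = 16.4 ppm.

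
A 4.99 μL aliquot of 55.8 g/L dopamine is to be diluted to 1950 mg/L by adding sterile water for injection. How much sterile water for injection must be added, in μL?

138 μL

1950 mg/L = 1.95 g/L.
V₂ = C₁V₁/C₂ = 55.8 × 4.99 / 1.95 = 143 μL.
Diluent to add = V₂ − V₁ = 143 − 4.99 = 138 μL.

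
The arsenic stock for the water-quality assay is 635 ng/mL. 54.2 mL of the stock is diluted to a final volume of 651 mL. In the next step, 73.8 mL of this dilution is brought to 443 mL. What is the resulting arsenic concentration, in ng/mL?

8.81 ng/mL

Overall dilution factor = 12.01 × 6.003 = 72.1.
635 ng/mL / 72.1 = 8.81 ng/mL.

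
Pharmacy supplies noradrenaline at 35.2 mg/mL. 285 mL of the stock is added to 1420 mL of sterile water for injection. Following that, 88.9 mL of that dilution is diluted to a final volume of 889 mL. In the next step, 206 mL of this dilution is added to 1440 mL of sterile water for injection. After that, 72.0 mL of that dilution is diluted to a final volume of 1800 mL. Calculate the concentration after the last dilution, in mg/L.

Overall dilution factor = 5.982 × 10 × 7.990 × 25 = 1.20 × 10⁴.
35.2 mg/mL / 1.20 × 10⁴ = 2.95 × 10⁻³ mg/mL = 2.95 mg/L.

2.95 mg/L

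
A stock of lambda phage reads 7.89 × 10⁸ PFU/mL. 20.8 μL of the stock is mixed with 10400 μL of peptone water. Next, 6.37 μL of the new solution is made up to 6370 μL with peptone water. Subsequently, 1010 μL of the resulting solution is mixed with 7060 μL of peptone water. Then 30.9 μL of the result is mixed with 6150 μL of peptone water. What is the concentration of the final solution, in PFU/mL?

Overall dilution factor = 501 × 1000 × 7.990 × 200.0 = 8.01 × 10⁸.
7.89 × 10⁸ PFU/mL / 8.01 × 10⁸ = 0.985 PFU/mL.

0.985 PFU/mL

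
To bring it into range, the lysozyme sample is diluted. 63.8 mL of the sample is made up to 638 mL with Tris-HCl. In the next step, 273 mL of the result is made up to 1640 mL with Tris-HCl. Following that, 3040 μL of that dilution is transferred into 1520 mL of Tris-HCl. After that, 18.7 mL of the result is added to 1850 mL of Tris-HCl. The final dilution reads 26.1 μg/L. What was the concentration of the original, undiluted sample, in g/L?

Overall dilution factor = 10 × 6.007 × 501 × 99.93 = 3.01 × 10⁶.
Original = 26.1 μg/L × 3.01 × 10⁶ = 7.85 × 10⁷ μg/L = 78.5 g/L.

78.5 g/L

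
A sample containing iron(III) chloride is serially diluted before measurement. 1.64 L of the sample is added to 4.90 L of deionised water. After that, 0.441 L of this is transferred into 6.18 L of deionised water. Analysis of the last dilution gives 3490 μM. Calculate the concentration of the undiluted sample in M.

0.209 M

Overall dilution factor = 3.988 × 15.01 = 59.9.
Original = 3490 μM × 59.9 = 2.09 × 10⁵ μM = 0.209 M.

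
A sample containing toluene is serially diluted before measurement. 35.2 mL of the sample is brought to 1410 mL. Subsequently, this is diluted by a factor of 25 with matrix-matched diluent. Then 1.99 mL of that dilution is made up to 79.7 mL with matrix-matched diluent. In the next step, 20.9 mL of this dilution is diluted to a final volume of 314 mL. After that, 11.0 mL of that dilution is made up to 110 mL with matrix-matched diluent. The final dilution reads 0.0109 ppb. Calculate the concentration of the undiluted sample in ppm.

Overall dilution factor = 40.06 × 25 × 40.05 × 15.02 × 10 = 6.03 × 10⁶.
Original = 0.0109 ppb × 6.03 × 10⁶ = 6.57 × 10⁴ ppb = 65.7 ppm.

65.7 ppm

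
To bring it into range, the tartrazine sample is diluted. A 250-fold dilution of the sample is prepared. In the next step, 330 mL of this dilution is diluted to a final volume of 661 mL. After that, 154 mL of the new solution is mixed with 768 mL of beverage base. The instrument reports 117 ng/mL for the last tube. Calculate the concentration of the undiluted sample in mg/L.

Overall dilution factor = 250 × 2.003 × 5.987 = 2998.
Original = 117 ng/mL × 2998 = 3.51 × 10⁵ ng/mL = 351 mg/L.

351 mg/L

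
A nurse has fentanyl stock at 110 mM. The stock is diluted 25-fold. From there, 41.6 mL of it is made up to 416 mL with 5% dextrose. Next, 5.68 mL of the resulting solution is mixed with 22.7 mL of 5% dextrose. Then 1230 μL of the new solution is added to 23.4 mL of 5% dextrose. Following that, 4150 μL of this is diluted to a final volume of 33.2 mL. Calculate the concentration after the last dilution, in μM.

0.550 μM

Overall dilution factor = 25 × 10 × 4.996 × 20.02 × 8 = 2.00 × 10⁵.
110 mM / 2.00 × 10⁵ = 5.50 × 10⁻⁴ mM = 0.550 μM.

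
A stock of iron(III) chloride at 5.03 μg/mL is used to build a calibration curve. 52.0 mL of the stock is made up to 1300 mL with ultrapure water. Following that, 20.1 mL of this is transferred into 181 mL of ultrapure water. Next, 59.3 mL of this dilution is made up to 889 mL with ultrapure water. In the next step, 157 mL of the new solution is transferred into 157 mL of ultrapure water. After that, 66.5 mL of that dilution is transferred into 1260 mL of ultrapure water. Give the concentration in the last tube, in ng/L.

33.6 ng/L

Overall dilution factor = 25 × 10.00 × 14.99 × 2 × 19.95 = 1.50 × 10⁵.
5.03 μg/mL / 1.50 × 10⁵ = 3.36 × 10⁻⁵ μg/mL = 33.6 ng/L.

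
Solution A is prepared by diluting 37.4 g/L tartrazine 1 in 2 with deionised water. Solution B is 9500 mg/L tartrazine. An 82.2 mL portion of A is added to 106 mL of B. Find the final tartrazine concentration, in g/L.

13.5 g/L

C_A = 37.4 g/L / 2 = 18.7 g/L.
C_B = 9500 mg/L = 9.50 g/L.
C_mix = (C_A·V_A + C_B·V_B)/(V_A + V_B) = (18.7×82.2 + 9.50×106) / 188.2 = 13.5 g/L.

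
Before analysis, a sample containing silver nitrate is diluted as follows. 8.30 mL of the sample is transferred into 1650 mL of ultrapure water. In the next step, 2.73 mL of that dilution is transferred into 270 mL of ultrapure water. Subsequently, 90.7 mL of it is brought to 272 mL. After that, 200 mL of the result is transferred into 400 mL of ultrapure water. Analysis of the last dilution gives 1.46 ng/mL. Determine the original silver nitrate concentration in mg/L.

262 mg/L

Overall dilution factor = 199.8 × 99.90 × 2.999 × 3 = 1.80 × 10⁵.
Original = 1.46 ng/mL × 1.80 × 10⁵ = 2.62 × 10⁵ ng/mL = 262 mg/L.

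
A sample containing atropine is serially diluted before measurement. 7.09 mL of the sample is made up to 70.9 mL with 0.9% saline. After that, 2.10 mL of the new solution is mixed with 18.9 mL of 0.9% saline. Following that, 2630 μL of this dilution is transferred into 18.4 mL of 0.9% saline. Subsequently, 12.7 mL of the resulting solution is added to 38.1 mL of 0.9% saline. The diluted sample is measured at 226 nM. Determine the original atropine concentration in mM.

Overall dilution factor = 10 × 10 × 7.996 × 4 = 3198.
Original = 226 nM × 3198 = 7.23 × 10⁵ nM = 0.723 mM.

0.723 mM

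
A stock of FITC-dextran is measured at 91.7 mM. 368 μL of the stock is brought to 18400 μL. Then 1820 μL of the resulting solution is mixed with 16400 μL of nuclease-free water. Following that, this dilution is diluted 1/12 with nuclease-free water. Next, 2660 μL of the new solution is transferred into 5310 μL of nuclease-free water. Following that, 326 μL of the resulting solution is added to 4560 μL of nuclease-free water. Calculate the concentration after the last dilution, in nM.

Overall dilution factor = 50 × 10.01 × 12 × 2.996 × 14.99 = 2.70 × 10⁵.
91.7 mM / 2.70 × 10⁵ = 3.40 × 10⁻⁴ mM = 340 nM.

340 nM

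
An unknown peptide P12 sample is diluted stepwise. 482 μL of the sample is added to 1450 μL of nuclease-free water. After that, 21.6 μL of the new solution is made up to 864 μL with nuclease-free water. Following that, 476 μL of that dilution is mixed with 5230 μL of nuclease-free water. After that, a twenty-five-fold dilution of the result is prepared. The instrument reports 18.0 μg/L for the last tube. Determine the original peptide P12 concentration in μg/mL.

865 μg/mL

Overall dilution factor = 4.008 × 40 × 11.99 × 25 = 4.80 × 10⁴.
Original = 18.0 μg/L × 4.80 × 10⁴ = 8.65 × 10⁵ μg/L = 865 μg/mL.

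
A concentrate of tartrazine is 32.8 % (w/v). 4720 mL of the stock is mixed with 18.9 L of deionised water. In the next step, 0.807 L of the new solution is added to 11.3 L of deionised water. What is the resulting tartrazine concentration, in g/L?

4.37 g/L

Overall dilution factor = 5.004 × 15.00 = 75.1.
32.8 % (w/v) / 75.1 = 0.437 % (w/v) = 4.37 g/L.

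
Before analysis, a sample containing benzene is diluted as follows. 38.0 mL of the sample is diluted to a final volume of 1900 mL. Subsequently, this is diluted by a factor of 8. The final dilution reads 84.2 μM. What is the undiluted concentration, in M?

0.0337 M

Overall dilution factor = 50 × 8 = 400.
Original = 84.2 μM × 400 = 3.37 × 10⁴ μM = 0.0337 M.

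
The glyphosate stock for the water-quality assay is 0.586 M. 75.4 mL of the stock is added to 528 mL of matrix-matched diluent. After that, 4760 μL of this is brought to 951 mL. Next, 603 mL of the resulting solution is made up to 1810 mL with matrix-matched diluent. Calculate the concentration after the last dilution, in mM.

Overall dilution factor = 8.003 × 199.8 × 3.002 = 4799.
0.586 M / 4799 = 1.22 × 10⁻⁴ M = 0.122 mM.

0.122 mM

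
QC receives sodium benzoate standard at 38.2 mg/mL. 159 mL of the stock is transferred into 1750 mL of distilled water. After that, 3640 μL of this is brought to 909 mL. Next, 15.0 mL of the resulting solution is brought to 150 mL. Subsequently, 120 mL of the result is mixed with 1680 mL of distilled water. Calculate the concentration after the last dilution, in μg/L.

84.9 μg/L

Overall dilution factor = 12.01 × 249.7 × 10 × 15 = 4.50 × 10⁵.
38.2 mg/mL / 4.50 × 10⁵ = 8.49 × 10⁻⁵ mg/mL = 84.9 μg/L.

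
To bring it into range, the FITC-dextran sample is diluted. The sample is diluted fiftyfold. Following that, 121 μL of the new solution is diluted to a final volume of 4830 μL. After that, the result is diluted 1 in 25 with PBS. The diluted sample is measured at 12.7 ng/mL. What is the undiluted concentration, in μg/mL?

634 μg/mL

Overall dilution factor = 50 × 39.92 × 25 = 4.99 × 10⁴.
Original = 12.7 ng/mL × 4.99 × 10⁴ = 6.34 × 10⁵ ng/mL = 634 μg/mL.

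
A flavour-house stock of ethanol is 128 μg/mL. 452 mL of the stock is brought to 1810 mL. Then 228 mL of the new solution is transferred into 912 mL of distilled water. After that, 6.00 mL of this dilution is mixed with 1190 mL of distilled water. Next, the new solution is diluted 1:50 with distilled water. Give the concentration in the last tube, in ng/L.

Overall dilution factor = 4.004 × 5 × 199.3 × 50 = 2.00 × 10⁵.
128 μg/mL / 2.00 × 10⁵ = 6.41 × 10⁻⁴ μg/mL = 641 ng/L.

641 ng/L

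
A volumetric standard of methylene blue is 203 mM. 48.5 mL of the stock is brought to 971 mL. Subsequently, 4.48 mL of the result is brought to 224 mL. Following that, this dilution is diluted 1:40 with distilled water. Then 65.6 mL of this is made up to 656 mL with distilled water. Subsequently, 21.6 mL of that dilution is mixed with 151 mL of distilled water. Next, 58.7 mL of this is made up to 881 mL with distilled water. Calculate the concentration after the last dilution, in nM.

Overall dilution factor = 20.02 × 50 × 40 × 10 × 7.991 × 15.01 = 4.80 × 10⁷.
203 mM / 4.80 × 10⁷ = 4.23 × 10⁻⁶ mM = 4.23 nM.

4.23 nM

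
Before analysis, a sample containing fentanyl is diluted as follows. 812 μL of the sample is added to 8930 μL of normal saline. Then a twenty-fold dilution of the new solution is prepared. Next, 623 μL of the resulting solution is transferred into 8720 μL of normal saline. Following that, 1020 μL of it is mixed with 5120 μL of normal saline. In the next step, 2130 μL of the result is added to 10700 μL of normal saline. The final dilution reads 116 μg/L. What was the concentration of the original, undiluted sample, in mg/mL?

15.1 mg/mL

Overall dilution factor = 12.00 × 20 × 15.00 × 6.020 × 6.023 = 1.30 × 10⁵.
Original = 116 μg/L × 1.30 × 10⁵ = 1.51 × 10⁷ μg/L = 15.1 mg/mL.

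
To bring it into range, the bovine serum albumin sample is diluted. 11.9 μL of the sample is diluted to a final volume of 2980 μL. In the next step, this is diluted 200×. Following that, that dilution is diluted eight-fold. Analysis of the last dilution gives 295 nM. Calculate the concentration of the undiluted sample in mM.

118 mM

Overall dilution factor = 250.4 × 200 × 8 = 4.01 × 10⁵.
Original = 295 nM × 4.01 × 10⁵ = 1.18 × 10⁸ nM = 118 mM.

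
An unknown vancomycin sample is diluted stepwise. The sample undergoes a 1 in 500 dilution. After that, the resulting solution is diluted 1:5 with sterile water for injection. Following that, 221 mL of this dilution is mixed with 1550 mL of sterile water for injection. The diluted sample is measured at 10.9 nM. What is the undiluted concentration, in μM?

Overall dilution factor = 500 × 5 × 8.014 = 2.00 × 10⁴.
Original = 10.9 nM × 2.00 × 10⁴ = 2.18 × 10⁵ nM = 218 μM.

218 μM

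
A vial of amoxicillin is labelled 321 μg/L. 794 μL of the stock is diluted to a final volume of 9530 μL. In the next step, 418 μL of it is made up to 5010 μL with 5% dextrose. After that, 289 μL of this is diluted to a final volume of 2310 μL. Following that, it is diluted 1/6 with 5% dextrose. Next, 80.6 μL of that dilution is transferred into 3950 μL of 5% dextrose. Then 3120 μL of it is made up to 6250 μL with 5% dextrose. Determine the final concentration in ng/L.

0.464 ng/L

Overall dilution factor = 12.00 × 11.99 × 7.993 × 6 × 50.01 × 2.003 = 6.91 × 10⁵.
321 μg/L / 6.91 × 10⁵ = 4.64 × 10⁻⁴ μg/L = 0.464 ng/L.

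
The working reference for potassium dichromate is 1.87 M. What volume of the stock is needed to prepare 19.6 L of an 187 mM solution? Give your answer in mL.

187 mM = 0.187 M.
V₁ = C₂V₂/C₁ = 0.187 × 19.6 / 1.87 = 1.96 L = 1960 mL.

1960 mL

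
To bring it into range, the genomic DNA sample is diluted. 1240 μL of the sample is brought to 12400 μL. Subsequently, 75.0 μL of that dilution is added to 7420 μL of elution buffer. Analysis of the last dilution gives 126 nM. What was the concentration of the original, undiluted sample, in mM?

0.126 mM

Overall dilution factor = 10 × 99.93 = 999.
Original = 126 nM × 999 = 1.26 × 10⁵ nM = 0.126 mM.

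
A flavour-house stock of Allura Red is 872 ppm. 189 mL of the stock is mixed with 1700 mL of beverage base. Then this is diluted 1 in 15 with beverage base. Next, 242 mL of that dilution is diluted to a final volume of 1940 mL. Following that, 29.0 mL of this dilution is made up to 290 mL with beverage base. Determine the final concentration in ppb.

72.6 ppb

Overall dilution factor = 9.995 × 15 × 8.017 × 10 = 1.20 × 10⁴.
872 ppm / 1.20 × 10⁴ = 0.0726 ppm = 72.6 ppb.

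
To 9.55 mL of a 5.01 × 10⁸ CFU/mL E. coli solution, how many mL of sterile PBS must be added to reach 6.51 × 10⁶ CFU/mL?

725 mL

V₂ = C₁V₁/C₂ = 5.01 × 10⁸ × 9.55 / 6.51 × 10⁶ = 735 mL.
Diluent to add = V₂ − V₁ = 735 − 9.55 = 725 mL.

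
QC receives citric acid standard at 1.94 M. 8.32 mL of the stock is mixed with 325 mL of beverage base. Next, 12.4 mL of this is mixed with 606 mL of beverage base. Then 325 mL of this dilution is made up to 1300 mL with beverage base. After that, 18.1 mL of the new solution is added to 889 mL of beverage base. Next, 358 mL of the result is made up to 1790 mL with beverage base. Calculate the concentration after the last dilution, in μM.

0.969 μM

Overall dilution factor = 40.06 × 49.87 × 4 × 50.12 × 5 = 2.00 × 10⁶.
1.94 M / 2.00 × 10⁶ = 9.69 × 10⁻⁷ M = 0.969 μM.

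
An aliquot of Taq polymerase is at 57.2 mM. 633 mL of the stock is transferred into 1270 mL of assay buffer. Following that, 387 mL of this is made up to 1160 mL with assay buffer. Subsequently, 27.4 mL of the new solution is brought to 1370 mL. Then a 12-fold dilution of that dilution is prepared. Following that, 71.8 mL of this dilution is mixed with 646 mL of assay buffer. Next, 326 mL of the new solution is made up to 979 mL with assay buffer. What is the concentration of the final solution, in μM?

0.352 μM

Overall dilution factor = 3.006 × 2.997 × 50 × 12 × 9.997 × 3.003 = 1.62 × 10⁵.
57.2 mM / 1.62 × 10⁵ = 3.52 × 10⁻⁴ mM = 0.352 μM.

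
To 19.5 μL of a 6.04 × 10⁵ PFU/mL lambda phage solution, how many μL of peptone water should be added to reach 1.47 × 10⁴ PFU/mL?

782 μL

V₂ = C₁V₁/C₂ = 6.04 × 10⁵ × 19.5 / 1.47 × 10⁴ = 801 μL.
Diluent to add = V₂ − V₁ = 801 − 19.5 = 782 μL.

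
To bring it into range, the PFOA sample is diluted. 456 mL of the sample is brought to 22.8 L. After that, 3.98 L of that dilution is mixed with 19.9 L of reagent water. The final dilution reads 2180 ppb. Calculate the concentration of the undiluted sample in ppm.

654 ppm

Overall dilution factor = 50 × 6 = 300.
Original = 2180 ppb × 300 = 6.54 × 10⁵ ppb = 654 ppm.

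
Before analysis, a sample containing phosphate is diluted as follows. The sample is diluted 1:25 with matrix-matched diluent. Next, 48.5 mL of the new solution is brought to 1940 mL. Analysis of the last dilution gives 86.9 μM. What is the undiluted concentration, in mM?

86.9 mM

Overall dilution factor = 25 × 40 = 1000.
Original = 86.9 μM × 1000 = 8.69 × 10⁴ μM = 86.9 mM.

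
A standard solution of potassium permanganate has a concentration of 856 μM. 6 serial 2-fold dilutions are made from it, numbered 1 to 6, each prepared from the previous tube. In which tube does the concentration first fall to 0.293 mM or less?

tube 2

Tube n has concentration 856 μM / 2ⁿ.
Need 2ⁿ ≥ 856 μM / 0.293 mM = 2.92, so n ≥ 1.55.
First such tube: n = 2.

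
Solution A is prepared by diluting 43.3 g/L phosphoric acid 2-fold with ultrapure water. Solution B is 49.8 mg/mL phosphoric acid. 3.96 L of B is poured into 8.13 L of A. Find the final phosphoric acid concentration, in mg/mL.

C_A = 43.3 g/L / 2 = 21.6 g/L.
C_B = 49.8 mg/mL = 49.8 g/L.
C_mix = (C_A·V_A + C_B·V_B)/(V_A + V_B) = (21.6×8.13 + 49.8×3.96) / 12.09 = 30.9 g/L = 30.9 mg/mL.

30.9 mg/mL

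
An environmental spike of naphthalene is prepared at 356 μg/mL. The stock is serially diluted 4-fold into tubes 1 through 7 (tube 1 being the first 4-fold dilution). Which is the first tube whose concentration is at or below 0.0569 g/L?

tube 2

Tube n has concentration 356 μg/mL / 4ⁿ.
Need 4ⁿ ≥ 356 μg/mL / 0.0569 g/L = 6.26, so n ≥ 1.32.
First such tube: n = 2.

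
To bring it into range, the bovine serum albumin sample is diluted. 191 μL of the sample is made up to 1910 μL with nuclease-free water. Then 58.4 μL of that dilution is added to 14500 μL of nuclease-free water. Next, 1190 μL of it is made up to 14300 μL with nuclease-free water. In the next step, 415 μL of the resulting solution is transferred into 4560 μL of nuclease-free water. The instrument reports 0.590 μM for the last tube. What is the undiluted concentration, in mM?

212 mM

Overall dilution factor = 10 × 249.3 × 12.02 × 11.99 = 3.59 × 10⁵.
Original = 0.590 μM × 3.59 × 10⁵ = 2.12 × 10⁵ μM = 212 mM.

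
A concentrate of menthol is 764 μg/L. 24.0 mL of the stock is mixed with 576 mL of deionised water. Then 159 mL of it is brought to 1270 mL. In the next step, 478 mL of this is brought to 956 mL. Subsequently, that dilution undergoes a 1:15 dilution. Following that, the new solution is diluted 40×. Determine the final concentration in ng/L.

3.19 ng/L

Overall dilution factor = 25 × 7.987 × 2 × 15 × 40 = 2.40 × 10⁵.
764 μg/L / 2.40 × 10⁵ = 3.19 × 10⁻³ μg/L = 3.19 ng/L.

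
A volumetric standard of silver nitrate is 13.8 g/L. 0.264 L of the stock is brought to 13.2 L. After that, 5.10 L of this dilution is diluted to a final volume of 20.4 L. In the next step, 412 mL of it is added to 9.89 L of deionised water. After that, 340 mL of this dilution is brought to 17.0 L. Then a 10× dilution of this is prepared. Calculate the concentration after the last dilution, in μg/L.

Overall dilution factor = 50 × 4 × 25.00 × 50 × 10 = 2.50 × 10⁶.
13.8 g/L / 2.50 × 10⁶ = 5.52 × 10⁻⁶ g/L = 5.52 μg/L.

5.52 μg/L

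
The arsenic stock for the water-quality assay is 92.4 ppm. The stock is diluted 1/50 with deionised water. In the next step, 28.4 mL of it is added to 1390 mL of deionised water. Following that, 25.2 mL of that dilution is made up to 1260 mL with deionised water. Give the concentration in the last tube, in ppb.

Overall dilution factor = 50 × 49.94 × 50 = 1.25 × 10⁵.
92.4 ppm / 1.25 × 10⁵ = 7.40 × 10⁻⁴ ppm = 0.740 ppb.

0.740 ppb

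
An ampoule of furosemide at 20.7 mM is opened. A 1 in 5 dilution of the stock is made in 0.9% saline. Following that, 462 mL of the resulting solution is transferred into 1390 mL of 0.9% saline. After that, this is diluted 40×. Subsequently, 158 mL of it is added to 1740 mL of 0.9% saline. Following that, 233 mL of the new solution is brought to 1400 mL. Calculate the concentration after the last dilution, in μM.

0.358 μM

Overall dilution factor = 5 × 4.009 × 40 × 12.01 × 6.009 = 5.79 × 10⁴.
20.7 mM / 5.79 × 10⁴ = 3.58 × 10⁻⁴ mM = 0.358 μM.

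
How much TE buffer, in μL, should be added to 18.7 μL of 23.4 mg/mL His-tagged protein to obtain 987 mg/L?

425 μL

987 mg/L = 0.987 mg/mL.
V₂ = C₁V₁/C₂ = 23.4 × 18.7 / 0.987 = 443 μL.
Diluent to add = V₂ − V₁ = 443 − 18.7 = 425 μL.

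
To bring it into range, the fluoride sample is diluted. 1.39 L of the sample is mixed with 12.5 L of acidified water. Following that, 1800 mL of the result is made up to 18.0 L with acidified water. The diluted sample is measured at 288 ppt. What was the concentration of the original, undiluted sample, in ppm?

0.0288 ppm

Overall dilution factor = 9.993 × 10 = 99.9.
Original = 288 ppt × 99.9 = 2.88 × 10⁴ ppt = 0.0288 ppm.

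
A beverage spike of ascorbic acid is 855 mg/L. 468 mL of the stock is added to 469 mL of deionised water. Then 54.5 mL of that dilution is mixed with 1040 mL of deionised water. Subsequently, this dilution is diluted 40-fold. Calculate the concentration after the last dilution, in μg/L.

Overall dilution factor = 2.002 × 20.08 × 40 = 1608.
855 mg/L / 1608 = 0.532 mg/L = 532 μg/L.

532 μg/L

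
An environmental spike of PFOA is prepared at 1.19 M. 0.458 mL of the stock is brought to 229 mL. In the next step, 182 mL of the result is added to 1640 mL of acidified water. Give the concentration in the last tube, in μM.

238 μM

Overall dilution factor = 500 × 10.01 = 5005.
1.19 M / 5005 = 2.38 × 10⁻⁴ M = 238 μM.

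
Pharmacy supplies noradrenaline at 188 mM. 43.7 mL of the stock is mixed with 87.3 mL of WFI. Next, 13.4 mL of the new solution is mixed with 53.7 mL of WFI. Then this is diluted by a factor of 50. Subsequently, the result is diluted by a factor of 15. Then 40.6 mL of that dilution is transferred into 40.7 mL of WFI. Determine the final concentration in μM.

8.34 μM

Overall dilution factor = 2.998 × 5.007 × 50 × 15 × 2.002 = 2.25 × 10⁴.
188 mM / 2.25 × 10⁴ = 8.34 × 10⁻³ mM = 8.34 μM.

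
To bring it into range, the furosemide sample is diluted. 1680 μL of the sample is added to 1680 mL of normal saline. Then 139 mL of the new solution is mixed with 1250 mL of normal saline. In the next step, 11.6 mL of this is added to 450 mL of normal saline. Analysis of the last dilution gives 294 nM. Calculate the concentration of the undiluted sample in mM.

Overall dilution factor = 1001 × 9.993 × 39.79 = 3.98 × 10⁵.
Original = 294 nM × 3.98 × 10⁵ = 1.17 × 10⁸ nM = 117 mM.

117 mM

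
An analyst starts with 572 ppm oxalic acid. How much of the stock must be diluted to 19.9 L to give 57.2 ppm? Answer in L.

V₁ = C₂V₂/C₁ = 57.2 × 19.9 / 572 = 1.99 L.

1.99 L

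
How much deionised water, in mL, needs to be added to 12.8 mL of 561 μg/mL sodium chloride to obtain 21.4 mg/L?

21.4 mg/L = 21.4 μg/mL.
V₂ = C₁V₁/C₂ = 561 × 12.8 / 21.4 = 336 mL.
Diluent to add = V₂ − V₁ = 336 − 12.8 = 323 mL.

323 mL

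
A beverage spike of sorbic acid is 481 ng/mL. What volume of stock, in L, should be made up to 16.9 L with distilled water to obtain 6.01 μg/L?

6.01 μg/L = 6.01 ng/mL.
V₁ = C₂V₂/C₁ = 6.01 × 16.9 / 481 = 0.211 L.

0.211 L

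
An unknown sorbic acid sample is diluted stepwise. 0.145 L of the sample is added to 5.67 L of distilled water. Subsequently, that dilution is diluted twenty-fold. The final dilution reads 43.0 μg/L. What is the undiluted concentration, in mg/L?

Overall dilution factor = 40.10 × 20 = 802.
Original = 43.0 μg/L × 802 = 3.45 × 10⁴ μg/L = 34.5 mg/L.

34.5 mg/L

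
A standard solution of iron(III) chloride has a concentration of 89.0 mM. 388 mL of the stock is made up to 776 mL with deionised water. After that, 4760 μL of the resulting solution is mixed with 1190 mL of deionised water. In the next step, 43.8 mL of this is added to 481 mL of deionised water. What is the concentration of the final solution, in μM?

14.8 μM

Overall dilution factor = 2 × 251 × 11.98 = 6015.
89.0 mM / 6015 = 0.0148 mM = 14.8 μM.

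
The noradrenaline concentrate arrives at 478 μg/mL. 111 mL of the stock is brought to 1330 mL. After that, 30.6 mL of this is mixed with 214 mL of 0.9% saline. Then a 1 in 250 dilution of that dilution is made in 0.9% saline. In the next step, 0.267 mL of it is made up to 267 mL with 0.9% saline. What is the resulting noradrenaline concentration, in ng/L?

20.0 ng/L

Overall dilution factor = 11.98 × 7.993 × 250 × 1000 = 2.39 × 10⁷.
478 μg/mL / 2.39 × 10⁷ = 2.00 × 10⁻⁵ μg/mL = 20.0 ng/L.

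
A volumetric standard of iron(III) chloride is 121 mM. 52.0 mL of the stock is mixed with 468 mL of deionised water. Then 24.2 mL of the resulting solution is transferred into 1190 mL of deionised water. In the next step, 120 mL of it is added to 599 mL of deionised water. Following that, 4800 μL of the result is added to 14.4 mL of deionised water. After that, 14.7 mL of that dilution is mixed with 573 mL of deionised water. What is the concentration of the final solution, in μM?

Overall dilution factor = 10 × 50.17 × 5.992 × 4 × 39.98 = 4.81 × 10⁵.
121 mM / 4.81 × 10⁵ = 2.52 × 10⁻⁴ mM = 0.252 μM.

0.252 μM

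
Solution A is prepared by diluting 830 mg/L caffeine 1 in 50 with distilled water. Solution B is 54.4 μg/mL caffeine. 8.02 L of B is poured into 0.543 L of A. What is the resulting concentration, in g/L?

0.0520 g/L

C_A = 830 mg/L / 50 = 16.6 mg/L.
C_B = 54.4 μg/mL = 54.4 mg/L.
C_mix = (C_A·V_A + C_B·V_B)/(V_A + V_B) = (16.6×0.543 + 54.4×8.02) / 8.563 = 52.0 mg/L = 0.0520 g/L.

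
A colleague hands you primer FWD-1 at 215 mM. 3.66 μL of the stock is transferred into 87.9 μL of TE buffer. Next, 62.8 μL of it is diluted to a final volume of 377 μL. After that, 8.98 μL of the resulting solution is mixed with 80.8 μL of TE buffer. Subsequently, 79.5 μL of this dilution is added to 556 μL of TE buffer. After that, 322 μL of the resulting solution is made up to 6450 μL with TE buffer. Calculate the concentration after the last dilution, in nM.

Overall dilution factor = 25.02 × 6.003 × 9.998 × 7.994 × 20.03 = 2.40 × 10⁵.
215 mM / 2.40 × 10⁵ = 8.94 × 10⁻⁴ mM = 894 nM.

894 nM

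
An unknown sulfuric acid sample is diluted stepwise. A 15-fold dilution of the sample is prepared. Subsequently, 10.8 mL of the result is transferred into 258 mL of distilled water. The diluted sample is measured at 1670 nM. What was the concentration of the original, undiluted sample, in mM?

0.623 mM

Overall dilution factor = 15 × 24.89 = 373.
Original = 1670 nM × 373 = 6.23 × 10⁵ nM = 0.623 mM.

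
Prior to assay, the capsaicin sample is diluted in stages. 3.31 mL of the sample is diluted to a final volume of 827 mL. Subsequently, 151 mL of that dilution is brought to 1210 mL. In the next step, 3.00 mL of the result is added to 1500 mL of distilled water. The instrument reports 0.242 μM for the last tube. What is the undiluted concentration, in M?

0.243 M

Overall dilution factor = 249.8 × 8.013 × 501 = 1.00 × 10⁶.
Original = 0.242 μM × 1.00 × 10⁶ = 2.43 × 10⁵ μM = 0.243 M.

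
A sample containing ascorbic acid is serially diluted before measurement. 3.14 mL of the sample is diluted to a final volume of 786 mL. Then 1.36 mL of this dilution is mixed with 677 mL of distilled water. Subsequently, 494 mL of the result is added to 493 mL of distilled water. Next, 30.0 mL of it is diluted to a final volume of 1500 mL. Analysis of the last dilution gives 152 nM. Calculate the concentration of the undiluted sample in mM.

Overall dilution factor = 250.3 × 498.8 × 1.998 × 50 = 1.25 × 10⁷.
Original = 152 nM × 1.25 × 10⁷ = 1.90 × 10⁹ nM = 1900 mM.

1900 mM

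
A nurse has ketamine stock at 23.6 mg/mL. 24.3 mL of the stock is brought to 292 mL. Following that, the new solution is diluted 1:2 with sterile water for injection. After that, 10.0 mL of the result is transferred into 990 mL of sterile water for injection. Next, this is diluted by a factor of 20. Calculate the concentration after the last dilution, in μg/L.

Overall dilution factor = 12.02 × 2 × 100 × 20 = 4.81 × 10⁴.
23.6 mg/mL / 4.81 × 10⁴ = 4.91 × 10⁻⁴ mg/mL = 491 μg/L.

491 μg/L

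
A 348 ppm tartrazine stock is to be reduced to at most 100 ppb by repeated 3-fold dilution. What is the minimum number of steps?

Need 3ⁿ ≥ 3480, so n ≥ log(3480)/log(3) = 7.42.
Minimum whole steps: n = 8.

8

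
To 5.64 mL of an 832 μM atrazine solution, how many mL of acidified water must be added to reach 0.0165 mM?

279 mL

0.0165 mM = 16.5 μM.
V₂ = C₁V₁/C₂ = 832 × 5.64 / 16.5 = 284 mL.
Diluent to add = V₂ − V₁ = 284 − 5.64 = 279 mL.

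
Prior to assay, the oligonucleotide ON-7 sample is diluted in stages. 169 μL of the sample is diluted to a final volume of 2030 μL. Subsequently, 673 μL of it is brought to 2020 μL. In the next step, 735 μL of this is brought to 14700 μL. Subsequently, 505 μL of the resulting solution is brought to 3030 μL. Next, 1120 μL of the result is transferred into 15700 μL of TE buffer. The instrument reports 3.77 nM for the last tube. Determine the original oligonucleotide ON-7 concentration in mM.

Overall dilution factor = 12.01 × 3.001 × 20 × 6 × 15.02 = 6.50 × 10⁴.
Original = 3.77 nM × 6.50 × 10⁴ = 2.45 × 10⁵ nM = 0.245 mM.

0.245 mM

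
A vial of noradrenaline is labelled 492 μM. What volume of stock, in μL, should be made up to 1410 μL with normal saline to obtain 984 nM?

984 nM = 0.984 μM.
V₁ = C₂V₂/C₁ = 0.984 × 1410 / 492 = 2.82 μL.

2.82 μL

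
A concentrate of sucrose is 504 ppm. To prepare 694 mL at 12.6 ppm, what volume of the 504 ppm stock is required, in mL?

17.3 mL

V₁ = C₂V₂/C₁ = 12.6 × 694 / 504 = 17.3 mL.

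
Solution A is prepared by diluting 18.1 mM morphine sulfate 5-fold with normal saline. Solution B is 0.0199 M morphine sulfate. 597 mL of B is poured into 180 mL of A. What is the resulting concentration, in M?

0.0161 M

C_A = 18.1 mM / 5 = 3.62 mM.
C_B = 0.0199 M = 19.9 mM.
C_mix = (C_A·V_A + C_B·V_B)/(V_A + V_B) = (3.62×180 + 19.9×597) / 777.0 = 16.1 mM = 0.0161 M.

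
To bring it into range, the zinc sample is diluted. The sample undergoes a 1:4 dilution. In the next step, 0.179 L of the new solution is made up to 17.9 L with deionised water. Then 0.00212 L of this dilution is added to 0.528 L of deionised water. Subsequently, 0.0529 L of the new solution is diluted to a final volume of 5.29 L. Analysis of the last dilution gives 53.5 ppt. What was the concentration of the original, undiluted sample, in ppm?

Overall dilution factor = 4 × 100 × 250.1 × 100 = 1.00 × 10⁷.
Original = 53.5 ppt × 1.00 × 10⁷ = 5.35 × 10⁸ ppt = 535 ppm.

535 ppm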